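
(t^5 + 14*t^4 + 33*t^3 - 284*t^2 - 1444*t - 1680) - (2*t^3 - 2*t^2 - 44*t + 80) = t^5 + 14*t^4 + 31*t^3 - 282*t^2 - 1400*t - 1760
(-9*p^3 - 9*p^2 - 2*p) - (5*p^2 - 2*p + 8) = -9*p^3 - 14*p^2 - 8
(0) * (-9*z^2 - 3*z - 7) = 0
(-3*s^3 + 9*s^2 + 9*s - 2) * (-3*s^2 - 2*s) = 9*s^5 - 21*s^4 - 45*s^3 - 12*s^2 + 4*s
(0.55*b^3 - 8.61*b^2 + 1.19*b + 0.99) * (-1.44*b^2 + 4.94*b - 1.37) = -0.792*b^5 + 15.1154*b^4 - 45.0005*b^3 + 16.2487*b^2 + 3.2603*b - 1.3563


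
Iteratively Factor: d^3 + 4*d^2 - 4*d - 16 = (d - 2)*(d^2 + 6*d + 8) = (d - 2)*(d + 2)*(d + 4)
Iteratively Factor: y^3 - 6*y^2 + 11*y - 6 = (y - 1)*(y^2 - 5*y + 6) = (y - 2)*(y - 1)*(y - 3)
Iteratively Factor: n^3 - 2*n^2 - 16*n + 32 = (n - 2)*(n^2 - 16) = (n - 4)*(n - 2)*(n + 4)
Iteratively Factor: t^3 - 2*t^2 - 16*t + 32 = (t + 4)*(t^2 - 6*t + 8) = (t - 4)*(t + 4)*(t - 2)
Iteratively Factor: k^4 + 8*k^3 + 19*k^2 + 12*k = (k + 4)*(k^3 + 4*k^2 + 3*k) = (k + 3)*(k + 4)*(k^2 + k) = k*(k + 3)*(k + 4)*(k + 1)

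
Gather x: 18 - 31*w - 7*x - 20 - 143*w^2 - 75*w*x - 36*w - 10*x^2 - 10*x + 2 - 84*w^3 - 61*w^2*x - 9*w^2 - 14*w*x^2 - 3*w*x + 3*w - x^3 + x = -84*w^3 - 152*w^2 - 64*w - x^3 + x^2*(-14*w - 10) + x*(-61*w^2 - 78*w - 16)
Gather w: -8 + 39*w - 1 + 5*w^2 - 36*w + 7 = 5*w^2 + 3*w - 2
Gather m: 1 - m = 1 - m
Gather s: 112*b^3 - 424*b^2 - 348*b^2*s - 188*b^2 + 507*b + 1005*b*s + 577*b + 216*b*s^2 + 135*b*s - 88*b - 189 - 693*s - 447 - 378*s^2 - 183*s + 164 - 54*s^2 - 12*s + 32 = 112*b^3 - 612*b^2 + 996*b + s^2*(216*b - 432) + s*(-348*b^2 + 1140*b - 888) - 440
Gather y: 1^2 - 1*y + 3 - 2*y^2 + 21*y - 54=-2*y^2 + 20*y - 50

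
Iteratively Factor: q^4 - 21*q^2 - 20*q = (q - 5)*(q^3 + 5*q^2 + 4*q) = (q - 5)*(q + 4)*(q^2 + q) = (q - 5)*(q + 1)*(q + 4)*(q)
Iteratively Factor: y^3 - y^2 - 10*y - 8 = (y + 1)*(y^2 - 2*y - 8) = (y - 4)*(y + 1)*(y + 2)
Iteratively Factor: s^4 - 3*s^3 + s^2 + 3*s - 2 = (s - 2)*(s^3 - s^2 - s + 1) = (s - 2)*(s - 1)*(s^2 - 1) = (s - 2)*(s - 1)^2*(s + 1)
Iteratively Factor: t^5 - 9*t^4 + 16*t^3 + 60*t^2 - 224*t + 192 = (t + 3)*(t^4 - 12*t^3 + 52*t^2 - 96*t + 64) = (t - 4)*(t + 3)*(t^3 - 8*t^2 + 20*t - 16) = (t - 4)*(t - 2)*(t + 3)*(t^2 - 6*t + 8) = (t - 4)^2*(t - 2)*(t + 3)*(t - 2)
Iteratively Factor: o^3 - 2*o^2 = (o - 2)*(o^2) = o*(o - 2)*(o)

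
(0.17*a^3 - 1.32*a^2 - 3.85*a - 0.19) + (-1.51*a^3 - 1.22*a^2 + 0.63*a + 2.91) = -1.34*a^3 - 2.54*a^2 - 3.22*a + 2.72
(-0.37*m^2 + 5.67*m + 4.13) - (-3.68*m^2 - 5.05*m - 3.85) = 3.31*m^2 + 10.72*m + 7.98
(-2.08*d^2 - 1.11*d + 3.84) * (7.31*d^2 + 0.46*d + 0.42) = -15.2048*d^4 - 9.0709*d^3 + 26.6862*d^2 + 1.3002*d + 1.6128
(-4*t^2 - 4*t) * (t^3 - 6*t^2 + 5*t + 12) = -4*t^5 + 20*t^4 + 4*t^3 - 68*t^2 - 48*t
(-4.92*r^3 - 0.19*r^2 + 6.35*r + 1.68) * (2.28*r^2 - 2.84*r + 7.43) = -11.2176*r^5 + 13.5396*r^4 - 21.538*r^3 - 15.6153*r^2 + 42.4093*r + 12.4824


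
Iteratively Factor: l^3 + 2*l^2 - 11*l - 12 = (l + 1)*(l^2 + l - 12) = (l + 1)*(l + 4)*(l - 3)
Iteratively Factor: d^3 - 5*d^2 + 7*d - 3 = (d - 3)*(d^2 - 2*d + 1) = (d - 3)*(d - 1)*(d - 1)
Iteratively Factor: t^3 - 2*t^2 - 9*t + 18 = (t - 3)*(t^2 + t - 6) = (t - 3)*(t - 2)*(t + 3)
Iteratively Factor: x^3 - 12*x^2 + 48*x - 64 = (x - 4)*(x^2 - 8*x + 16) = (x - 4)^2*(x - 4)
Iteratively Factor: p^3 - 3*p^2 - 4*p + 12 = (p - 2)*(p^2 - p - 6) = (p - 2)*(p + 2)*(p - 3)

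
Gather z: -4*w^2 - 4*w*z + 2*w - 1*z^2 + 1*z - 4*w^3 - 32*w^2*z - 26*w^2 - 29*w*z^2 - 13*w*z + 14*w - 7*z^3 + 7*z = -4*w^3 - 30*w^2 + 16*w - 7*z^3 + z^2*(-29*w - 1) + z*(-32*w^2 - 17*w + 8)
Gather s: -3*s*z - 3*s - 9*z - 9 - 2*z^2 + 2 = s*(-3*z - 3) - 2*z^2 - 9*z - 7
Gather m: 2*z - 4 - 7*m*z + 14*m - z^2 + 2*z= m*(14 - 7*z) - z^2 + 4*z - 4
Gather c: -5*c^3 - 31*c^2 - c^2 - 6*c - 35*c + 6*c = -5*c^3 - 32*c^2 - 35*c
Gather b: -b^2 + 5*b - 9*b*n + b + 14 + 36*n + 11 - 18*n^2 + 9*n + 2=-b^2 + b*(6 - 9*n) - 18*n^2 + 45*n + 27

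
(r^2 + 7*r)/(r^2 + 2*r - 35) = r/(r - 5)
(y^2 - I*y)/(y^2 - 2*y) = (y - I)/(y - 2)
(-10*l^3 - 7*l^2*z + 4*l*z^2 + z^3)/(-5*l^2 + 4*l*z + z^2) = (-2*l^2 - l*z + z^2)/(-l + z)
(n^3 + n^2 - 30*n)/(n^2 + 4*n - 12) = n*(n - 5)/(n - 2)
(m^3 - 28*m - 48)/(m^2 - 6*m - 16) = (m^2 - 2*m - 24)/(m - 8)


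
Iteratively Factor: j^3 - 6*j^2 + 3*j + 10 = (j - 5)*(j^2 - j - 2) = (j - 5)*(j + 1)*(j - 2)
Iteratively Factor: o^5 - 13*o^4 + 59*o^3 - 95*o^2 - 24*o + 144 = (o - 4)*(o^4 - 9*o^3 + 23*o^2 - 3*o - 36) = (o - 4)*(o + 1)*(o^3 - 10*o^2 + 33*o - 36) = (o - 4)*(o - 3)*(o + 1)*(o^2 - 7*o + 12) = (o - 4)*(o - 3)^2*(o + 1)*(o - 4)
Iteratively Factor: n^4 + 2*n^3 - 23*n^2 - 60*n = (n)*(n^3 + 2*n^2 - 23*n - 60) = n*(n - 5)*(n^2 + 7*n + 12) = n*(n - 5)*(n + 3)*(n + 4)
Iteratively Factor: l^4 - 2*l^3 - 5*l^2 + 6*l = (l)*(l^3 - 2*l^2 - 5*l + 6) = l*(l - 1)*(l^2 - l - 6) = l*(l - 3)*(l - 1)*(l + 2)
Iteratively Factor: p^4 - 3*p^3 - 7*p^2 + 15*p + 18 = (p + 1)*(p^3 - 4*p^2 - 3*p + 18) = (p - 3)*(p + 1)*(p^2 - p - 6) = (p - 3)*(p + 1)*(p + 2)*(p - 3)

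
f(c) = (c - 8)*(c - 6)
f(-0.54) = 55.85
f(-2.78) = 94.65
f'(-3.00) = -20.00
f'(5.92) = -2.16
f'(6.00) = -2.00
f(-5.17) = 147.11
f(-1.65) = 73.82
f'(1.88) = -10.24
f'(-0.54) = -15.08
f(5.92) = 0.17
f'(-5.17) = -24.34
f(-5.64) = 158.77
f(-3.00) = 99.00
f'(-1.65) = -17.30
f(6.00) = 0.00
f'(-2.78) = -19.56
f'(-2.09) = -18.18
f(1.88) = 25.21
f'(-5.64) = -25.28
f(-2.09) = 81.63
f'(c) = 2*c - 14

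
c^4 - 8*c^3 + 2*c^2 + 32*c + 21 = (c - 7)*(c - 3)*(c + 1)^2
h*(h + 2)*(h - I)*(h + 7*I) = h^4 + 2*h^3 + 6*I*h^3 + 7*h^2 + 12*I*h^2 + 14*h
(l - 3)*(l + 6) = l^2 + 3*l - 18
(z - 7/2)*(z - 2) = z^2 - 11*z/2 + 7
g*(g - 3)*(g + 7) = g^3 + 4*g^2 - 21*g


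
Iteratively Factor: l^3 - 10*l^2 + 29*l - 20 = (l - 1)*(l^2 - 9*l + 20) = (l - 4)*(l - 1)*(l - 5)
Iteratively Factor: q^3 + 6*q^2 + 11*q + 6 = (q + 2)*(q^2 + 4*q + 3) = (q + 2)*(q + 3)*(q + 1)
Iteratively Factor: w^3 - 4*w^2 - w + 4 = (w - 4)*(w^2 - 1) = (w - 4)*(w - 1)*(w + 1)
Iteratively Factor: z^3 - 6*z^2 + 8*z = (z - 4)*(z^2 - 2*z) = (z - 4)*(z - 2)*(z)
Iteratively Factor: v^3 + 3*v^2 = (v + 3)*(v^2) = v*(v + 3)*(v)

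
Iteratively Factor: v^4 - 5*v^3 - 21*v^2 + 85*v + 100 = (v - 5)*(v^3 - 21*v - 20) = (v - 5)*(v + 4)*(v^2 - 4*v - 5) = (v - 5)^2*(v + 4)*(v + 1)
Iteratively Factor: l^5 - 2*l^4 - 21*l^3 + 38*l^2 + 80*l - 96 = (l - 4)*(l^4 + 2*l^3 - 13*l^2 - 14*l + 24) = (l - 4)*(l + 4)*(l^3 - 2*l^2 - 5*l + 6) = (l - 4)*(l + 2)*(l + 4)*(l^2 - 4*l + 3) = (l - 4)*(l - 1)*(l + 2)*(l + 4)*(l - 3)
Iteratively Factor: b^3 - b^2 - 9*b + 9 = (b - 1)*(b^2 - 9) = (b - 1)*(b + 3)*(b - 3)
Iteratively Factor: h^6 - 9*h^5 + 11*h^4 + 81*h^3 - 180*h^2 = (h + 3)*(h^5 - 12*h^4 + 47*h^3 - 60*h^2) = h*(h + 3)*(h^4 - 12*h^3 + 47*h^2 - 60*h) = h*(h - 3)*(h + 3)*(h^3 - 9*h^2 + 20*h) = h*(h - 5)*(h - 3)*(h + 3)*(h^2 - 4*h) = h*(h - 5)*(h - 4)*(h - 3)*(h + 3)*(h)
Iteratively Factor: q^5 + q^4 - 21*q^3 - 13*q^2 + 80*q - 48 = (q - 1)*(q^4 + 2*q^3 - 19*q^2 - 32*q + 48) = (q - 1)*(q + 3)*(q^3 - q^2 - 16*q + 16) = (q - 1)*(q + 3)*(q + 4)*(q^2 - 5*q + 4) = (q - 1)^2*(q + 3)*(q + 4)*(q - 4)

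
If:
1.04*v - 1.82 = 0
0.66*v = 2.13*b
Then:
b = 0.54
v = 1.75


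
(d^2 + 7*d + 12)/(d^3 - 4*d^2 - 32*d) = (d + 3)/(d*(d - 8))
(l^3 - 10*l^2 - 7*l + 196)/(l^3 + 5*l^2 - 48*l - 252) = (l^2 - 3*l - 28)/(l^2 + 12*l + 36)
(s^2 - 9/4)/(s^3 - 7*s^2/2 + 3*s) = (s + 3/2)/(s*(s - 2))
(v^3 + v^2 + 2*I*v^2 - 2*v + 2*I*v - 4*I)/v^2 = v + 1 + 2*I - 2/v + 2*I/v - 4*I/v^2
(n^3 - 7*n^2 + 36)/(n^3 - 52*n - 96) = (n^2 - 9*n + 18)/(n^2 - 2*n - 48)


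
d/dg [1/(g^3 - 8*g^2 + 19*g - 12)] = (-3*g^2 + 16*g - 19)/(g^3 - 8*g^2 + 19*g - 12)^2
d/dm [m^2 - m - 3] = 2*m - 1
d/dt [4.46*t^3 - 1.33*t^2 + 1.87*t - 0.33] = 13.38*t^2 - 2.66*t + 1.87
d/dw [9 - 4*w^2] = -8*w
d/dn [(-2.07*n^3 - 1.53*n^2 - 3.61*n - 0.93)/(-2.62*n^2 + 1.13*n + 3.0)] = (5.4234*n^4 - 4.6782*n^3 - 29.8171*n^2 - 14.0532*n - 9.7791)/(6.8644*n^4 - 5.9212*n^3 - 14.4431*n^2 + 6.78*n + 9.0)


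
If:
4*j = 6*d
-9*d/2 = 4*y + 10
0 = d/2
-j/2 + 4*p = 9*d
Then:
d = 0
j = 0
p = 0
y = -5/2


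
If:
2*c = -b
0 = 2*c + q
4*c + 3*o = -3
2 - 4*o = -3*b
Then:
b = -18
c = 9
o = -13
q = -18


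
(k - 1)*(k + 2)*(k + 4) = k^3 + 5*k^2 + 2*k - 8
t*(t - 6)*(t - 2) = t^3 - 8*t^2 + 12*t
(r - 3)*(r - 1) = r^2 - 4*r + 3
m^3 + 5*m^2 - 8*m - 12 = (m - 2)*(m + 1)*(m + 6)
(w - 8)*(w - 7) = w^2 - 15*w + 56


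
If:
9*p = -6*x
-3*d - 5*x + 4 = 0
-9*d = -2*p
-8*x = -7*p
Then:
No Solution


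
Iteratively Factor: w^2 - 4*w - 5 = (w + 1)*(w - 5)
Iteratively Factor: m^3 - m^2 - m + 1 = (m + 1)*(m^2 - 2*m + 1) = (m - 1)*(m + 1)*(m - 1)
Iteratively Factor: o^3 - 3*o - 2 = (o - 2)*(o^2 + 2*o + 1) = (o - 2)*(o + 1)*(o + 1)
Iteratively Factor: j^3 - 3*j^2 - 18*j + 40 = (j - 5)*(j^2 + 2*j - 8) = (j - 5)*(j - 2)*(j + 4)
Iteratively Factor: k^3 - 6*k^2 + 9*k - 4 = (k - 1)*(k^2 - 5*k + 4) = (k - 1)^2*(k - 4)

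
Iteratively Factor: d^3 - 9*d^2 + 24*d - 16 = (d - 4)*(d^2 - 5*d + 4) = (d - 4)^2*(d - 1)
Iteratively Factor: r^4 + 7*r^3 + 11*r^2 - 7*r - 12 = (r + 3)*(r^3 + 4*r^2 - r - 4) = (r + 1)*(r + 3)*(r^2 + 3*r - 4) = (r - 1)*(r + 1)*(r + 3)*(r + 4)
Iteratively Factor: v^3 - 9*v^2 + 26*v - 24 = (v - 2)*(v^2 - 7*v + 12) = (v - 4)*(v - 2)*(v - 3)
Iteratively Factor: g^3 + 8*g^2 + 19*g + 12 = (g + 1)*(g^2 + 7*g + 12) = (g + 1)*(g + 3)*(g + 4)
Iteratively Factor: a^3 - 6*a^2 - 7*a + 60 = (a - 5)*(a^2 - a - 12) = (a - 5)*(a + 3)*(a - 4)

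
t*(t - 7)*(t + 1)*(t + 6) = t^4 - 43*t^2 - 42*t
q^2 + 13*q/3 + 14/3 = (q + 2)*(q + 7/3)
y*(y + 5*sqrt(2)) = y^2 + 5*sqrt(2)*y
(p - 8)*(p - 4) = p^2 - 12*p + 32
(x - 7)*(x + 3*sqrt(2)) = x^2 - 7*x + 3*sqrt(2)*x - 21*sqrt(2)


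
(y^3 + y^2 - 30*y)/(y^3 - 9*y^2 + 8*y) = (y^2 + y - 30)/(y^2 - 9*y + 8)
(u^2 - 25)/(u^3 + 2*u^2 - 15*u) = (u - 5)/(u*(u - 3))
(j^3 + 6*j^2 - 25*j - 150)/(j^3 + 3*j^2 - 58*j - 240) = (j - 5)/(j - 8)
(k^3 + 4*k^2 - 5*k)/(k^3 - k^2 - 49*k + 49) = k*(k + 5)/(k^2 - 49)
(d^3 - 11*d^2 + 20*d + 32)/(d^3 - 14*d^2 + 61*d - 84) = (d^2 - 7*d - 8)/(d^2 - 10*d + 21)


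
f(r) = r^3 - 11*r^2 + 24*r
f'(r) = 3*r^2 - 22*r + 24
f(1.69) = 13.97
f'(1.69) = -4.61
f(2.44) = 7.60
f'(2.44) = -11.82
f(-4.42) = -407.33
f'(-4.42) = 179.85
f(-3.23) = -225.98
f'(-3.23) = 126.36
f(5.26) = -32.57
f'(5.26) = -8.72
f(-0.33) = -9.15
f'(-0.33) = 31.59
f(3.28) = -4.33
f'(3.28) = -15.88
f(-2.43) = -137.62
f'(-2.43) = 95.17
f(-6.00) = -756.00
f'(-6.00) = 264.00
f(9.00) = 54.00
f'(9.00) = 69.00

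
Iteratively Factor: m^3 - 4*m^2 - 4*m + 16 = (m - 2)*(m^2 - 2*m - 8) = (m - 4)*(m - 2)*(m + 2)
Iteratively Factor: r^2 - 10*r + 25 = (r - 5)*(r - 5)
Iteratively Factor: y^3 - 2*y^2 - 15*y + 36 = (y + 4)*(y^2 - 6*y + 9) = (y - 3)*(y + 4)*(y - 3)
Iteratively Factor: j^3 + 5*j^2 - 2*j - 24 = (j + 3)*(j^2 + 2*j - 8) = (j + 3)*(j + 4)*(j - 2)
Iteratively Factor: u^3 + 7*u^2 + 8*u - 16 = (u + 4)*(u^2 + 3*u - 4) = (u - 1)*(u + 4)*(u + 4)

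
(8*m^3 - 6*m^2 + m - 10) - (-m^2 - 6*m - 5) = 8*m^3 - 5*m^2 + 7*m - 5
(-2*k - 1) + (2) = 1 - 2*k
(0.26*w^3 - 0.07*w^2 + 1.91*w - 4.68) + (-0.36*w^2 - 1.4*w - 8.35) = 0.26*w^3 - 0.43*w^2 + 0.51*w - 13.03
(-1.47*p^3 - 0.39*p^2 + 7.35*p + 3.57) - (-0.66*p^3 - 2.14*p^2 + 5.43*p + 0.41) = -0.81*p^3 + 1.75*p^2 + 1.92*p + 3.16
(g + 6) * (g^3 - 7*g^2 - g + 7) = g^4 - g^3 - 43*g^2 + g + 42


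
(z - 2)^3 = z^3 - 6*z^2 + 12*z - 8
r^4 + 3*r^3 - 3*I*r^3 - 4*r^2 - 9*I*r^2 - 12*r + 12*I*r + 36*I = (r - 2)*(r + 2)*(r + 3)*(r - 3*I)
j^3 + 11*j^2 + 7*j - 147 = (j - 3)*(j + 7)^2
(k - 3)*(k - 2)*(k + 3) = k^3 - 2*k^2 - 9*k + 18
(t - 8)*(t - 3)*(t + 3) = t^3 - 8*t^2 - 9*t + 72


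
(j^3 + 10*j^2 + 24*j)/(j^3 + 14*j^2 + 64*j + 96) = j/(j + 4)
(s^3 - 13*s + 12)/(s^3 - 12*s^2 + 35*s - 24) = (s + 4)/(s - 8)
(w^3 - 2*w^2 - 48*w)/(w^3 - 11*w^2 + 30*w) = (w^2 - 2*w - 48)/(w^2 - 11*w + 30)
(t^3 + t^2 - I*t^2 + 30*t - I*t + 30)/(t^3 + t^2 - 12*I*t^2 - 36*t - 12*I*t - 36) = (t + 5*I)/(t - 6*I)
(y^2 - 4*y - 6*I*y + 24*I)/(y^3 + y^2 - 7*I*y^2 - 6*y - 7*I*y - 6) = (y - 4)/(y^2 + y*(1 - I) - I)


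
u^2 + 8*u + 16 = (u + 4)^2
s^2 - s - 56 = (s - 8)*(s + 7)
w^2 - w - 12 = (w - 4)*(w + 3)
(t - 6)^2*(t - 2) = t^3 - 14*t^2 + 60*t - 72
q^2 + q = q*(q + 1)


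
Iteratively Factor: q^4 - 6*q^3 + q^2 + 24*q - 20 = (q - 2)*(q^3 - 4*q^2 - 7*q + 10) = (q - 5)*(q - 2)*(q^2 + q - 2) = (q - 5)*(q - 2)*(q - 1)*(q + 2)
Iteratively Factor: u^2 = (u)*(u)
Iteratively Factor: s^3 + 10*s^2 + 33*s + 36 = (s + 4)*(s^2 + 6*s + 9) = (s + 3)*(s + 4)*(s + 3)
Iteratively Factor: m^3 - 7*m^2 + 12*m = (m - 4)*(m^2 - 3*m) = m*(m - 4)*(m - 3)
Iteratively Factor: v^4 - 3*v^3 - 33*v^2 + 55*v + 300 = (v - 5)*(v^3 + 2*v^2 - 23*v - 60) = (v - 5)*(v + 3)*(v^2 - v - 20) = (v - 5)^2*(v + 3)*(v + 4)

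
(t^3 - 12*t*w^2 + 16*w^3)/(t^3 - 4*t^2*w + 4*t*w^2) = (t + 4*w)/t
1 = 1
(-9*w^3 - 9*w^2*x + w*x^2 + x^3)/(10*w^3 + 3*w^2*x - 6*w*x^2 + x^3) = (-9*w^2 + x^2)/(10*w^2 - 7*w*x + x^2)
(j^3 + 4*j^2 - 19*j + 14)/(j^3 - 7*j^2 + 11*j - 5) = (j^2 + 5*j - 14)/(j^2 - 6*j + 5)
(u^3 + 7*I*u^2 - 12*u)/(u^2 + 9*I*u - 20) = u*(u + 3*I)/(u + 5*I)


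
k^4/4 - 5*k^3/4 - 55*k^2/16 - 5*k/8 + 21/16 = (k/4 + 1/4)*(k - 7)*(k - 1/2)*(k + 3/2)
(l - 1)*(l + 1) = l^2 - 1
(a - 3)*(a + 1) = a^2 - 2*a - 3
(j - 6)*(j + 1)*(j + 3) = j^3 - 2*j^2 - 21*j - 18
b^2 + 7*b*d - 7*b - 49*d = (b - 7)*(b + 7*d)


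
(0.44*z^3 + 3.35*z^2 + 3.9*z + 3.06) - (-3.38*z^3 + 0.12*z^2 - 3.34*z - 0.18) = 3.82*z^3 + 3.23*z^2 + 7.24*z + 3.24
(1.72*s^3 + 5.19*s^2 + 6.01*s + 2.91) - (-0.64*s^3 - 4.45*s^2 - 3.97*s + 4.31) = 2.36*s^3 + 9.64*s^2 + 9.98*s - 1.4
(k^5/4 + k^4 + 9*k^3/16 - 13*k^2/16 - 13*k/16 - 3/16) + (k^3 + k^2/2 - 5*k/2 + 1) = k^5/4 + k^4 + 25*k^3/16 - 5*k^2/16 - 53*k/16 + 13/16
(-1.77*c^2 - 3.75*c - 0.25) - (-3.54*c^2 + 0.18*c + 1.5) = 1.77*c^2 - 3.93*c - 1.75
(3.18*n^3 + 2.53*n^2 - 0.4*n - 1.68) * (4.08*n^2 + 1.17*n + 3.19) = 12.9744*n^5 + 14.043*n^4 + 11.4723*n^3 + 0.748299999999999*n^2 - 3.2416*n - 5.3592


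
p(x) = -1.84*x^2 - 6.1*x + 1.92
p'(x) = -3.68*x - 6.1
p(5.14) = -78.05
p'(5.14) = -25.02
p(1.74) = -14.26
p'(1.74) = -12.50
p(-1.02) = 6.23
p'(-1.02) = -2.35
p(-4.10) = -4.00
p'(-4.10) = 8.99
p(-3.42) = 1.26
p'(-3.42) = 6.49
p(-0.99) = 6.16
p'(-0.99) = -2.46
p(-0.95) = 6.05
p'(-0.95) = -2.60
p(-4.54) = -8.31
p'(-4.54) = 10.61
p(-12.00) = -189.84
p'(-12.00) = 38.06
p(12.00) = -336.24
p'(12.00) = -50.26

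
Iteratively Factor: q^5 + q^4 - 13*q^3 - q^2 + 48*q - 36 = (q - 2)*(q^4 + 3*q^3 - 7*q^2 - 15*q + 18) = (q - 2)*(q + 3)*(q^3 - 7*q + 6) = (q - 2)^2*(q + 3)*(q^2 + 2*q - 3) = (q - 2)^2*(q - 1)*(q + 3)*(q + 3)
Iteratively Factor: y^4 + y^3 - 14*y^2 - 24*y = (y + 2)*(y^3 - y^2 - 12*y) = (y - 4)*(y + 2)*(y^2 + 3*y) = (y - 4)*(y + 2)*(y + 3)*(y)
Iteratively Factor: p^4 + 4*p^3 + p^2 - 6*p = (p + 2)*(p^3 + 2*p^2 - 3*p) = (p - 1)*(p + 2)*(p^2 + 3*p) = p*(p - 1)*(p + 2)*(p + 3)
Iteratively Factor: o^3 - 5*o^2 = (o)*(o^2 - 5*o) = o^2*(o - 5)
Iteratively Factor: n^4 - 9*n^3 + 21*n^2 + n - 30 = (n - 5)*(n^3 - 4*n^2 + n + 6) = (n - 5)*(n - 2)*(n^2 - 2*n - 3) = (n - 5)*(n - 3)*(n - 2)*(n + 1)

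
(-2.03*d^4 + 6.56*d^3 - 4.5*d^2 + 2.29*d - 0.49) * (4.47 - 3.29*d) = 6.6787*d^5 - 30.6565*d^4 + 44.1282*d^3 - 27.6491*d^2 + 11.8484*d - 2.1903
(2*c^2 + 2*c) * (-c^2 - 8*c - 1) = -2*c^4 - 18*c^3 - 18*c^2 - 2*c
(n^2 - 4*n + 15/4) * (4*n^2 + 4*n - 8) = 4*n^4 - 12*n^3 - 9*n^2 + 47*n - 30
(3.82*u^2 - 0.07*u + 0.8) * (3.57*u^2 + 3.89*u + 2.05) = 13.6374*u^4 + 14.6099*u^3 + 10.4147*u^2 + 2.9685*u + 1.64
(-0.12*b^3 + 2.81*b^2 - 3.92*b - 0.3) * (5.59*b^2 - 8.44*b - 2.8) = -0.6708*b^5 + 16.7207*b^4 - 45.2932*b^3 + 23.5398*b^2 + 13.508*b + 0.84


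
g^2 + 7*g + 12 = (g + 3)*(g + 4)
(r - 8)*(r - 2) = r^2 - 10*r + 16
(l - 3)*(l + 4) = l^2 + l - 12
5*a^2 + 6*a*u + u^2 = (a + u)*(5*a + u)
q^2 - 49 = (q - 7)*(q + 7)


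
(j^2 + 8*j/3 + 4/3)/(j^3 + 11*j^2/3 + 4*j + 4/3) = 1/(j + 1)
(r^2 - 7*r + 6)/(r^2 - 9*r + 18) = (r - 1)/(r - 3)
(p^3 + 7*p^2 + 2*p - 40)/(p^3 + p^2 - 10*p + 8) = (p + 5)/(p - 1)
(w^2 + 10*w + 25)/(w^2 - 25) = (w + 5)/(w - 5)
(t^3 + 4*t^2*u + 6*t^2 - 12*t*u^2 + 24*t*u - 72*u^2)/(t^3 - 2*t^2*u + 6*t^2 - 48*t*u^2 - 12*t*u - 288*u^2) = (t - 2*u)/(t - 8*u)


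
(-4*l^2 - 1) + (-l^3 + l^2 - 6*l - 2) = -l^3 - 3*l^2 - 6*l - 3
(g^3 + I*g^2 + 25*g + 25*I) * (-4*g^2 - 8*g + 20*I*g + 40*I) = -4*g^5 - 8*g^4 + 16*I*g^4 - 120*g^3 + 32*I*g^3 - 240*g^2 + 400*I*g^2 - 500*g + 800*I*g - 1000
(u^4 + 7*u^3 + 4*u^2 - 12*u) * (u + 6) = u^5 + 13*u^4 + 46*u^3 + 12*u^2 - 72*u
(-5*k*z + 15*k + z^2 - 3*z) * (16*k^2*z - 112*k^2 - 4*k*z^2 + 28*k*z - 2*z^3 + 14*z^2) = -80*k^3*z^2 + 800*k^3*z - 1680*k^3 + 36*k^2*z^3 - 360*k^2*z^2 + 756*k^2*z + 6*k*z^4 - 60*k*z^3 + 126*k*z^2 - 2*z^5 + 20*z^4 - 42*z^3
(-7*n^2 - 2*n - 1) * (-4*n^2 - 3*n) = 28*n^4 + 29*n^3 + 10*n^2 + 3*n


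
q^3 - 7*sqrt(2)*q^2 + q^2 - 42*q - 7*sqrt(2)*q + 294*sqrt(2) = (q - 6)*(q + 7)*(q - 7*sqrt(2))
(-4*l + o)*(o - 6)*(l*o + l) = -4*l^2*o^2 + 20*l^2*o + 24*l^2 + l*o^3 - 5*l*o^2 - 6*l*o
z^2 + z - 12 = (z - 3)*(z + 4)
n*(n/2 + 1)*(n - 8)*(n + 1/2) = n^4/2 - 11*n^3/4 - 19*n^2/2 - 4*n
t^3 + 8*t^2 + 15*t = t*(t + 3)*(t + 5)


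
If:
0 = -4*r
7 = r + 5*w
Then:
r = 0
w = 7/5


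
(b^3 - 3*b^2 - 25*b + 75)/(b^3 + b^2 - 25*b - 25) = (b - 3)/(b + 1)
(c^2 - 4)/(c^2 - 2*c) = (c + 2)/c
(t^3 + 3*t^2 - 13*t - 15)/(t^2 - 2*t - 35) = (t^2 - 2*t - 3)/(t - 7)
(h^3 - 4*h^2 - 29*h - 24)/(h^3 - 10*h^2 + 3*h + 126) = (h^2 - 7*h - 8)/(h^2 - 13*h + 42)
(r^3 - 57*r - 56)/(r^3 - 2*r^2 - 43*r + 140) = (r^2 - 7*r - 8)/(r^2 - 9*r + 20)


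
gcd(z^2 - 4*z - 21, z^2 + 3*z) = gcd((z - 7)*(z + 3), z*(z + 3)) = z + 3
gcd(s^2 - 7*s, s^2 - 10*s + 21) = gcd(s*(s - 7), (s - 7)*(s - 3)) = s - 7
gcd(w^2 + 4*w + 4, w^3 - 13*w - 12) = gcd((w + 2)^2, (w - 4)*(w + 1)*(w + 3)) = 1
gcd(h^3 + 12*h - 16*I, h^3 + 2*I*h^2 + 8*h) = h^2 + 2*I*h + 8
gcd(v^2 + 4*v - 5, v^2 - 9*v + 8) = v - 1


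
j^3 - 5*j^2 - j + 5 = (j - 5)*(j - 1)*(j + 1)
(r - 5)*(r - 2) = r^2 - 7*r + 10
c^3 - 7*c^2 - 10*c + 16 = (c - 8)*(c - 1)*(c + 2)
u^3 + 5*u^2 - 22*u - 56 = (u - 4)*(u + 2)*(u + 7)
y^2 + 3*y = y*(y + 3)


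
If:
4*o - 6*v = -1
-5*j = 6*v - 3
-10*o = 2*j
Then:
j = 10/21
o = -2/21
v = 13/126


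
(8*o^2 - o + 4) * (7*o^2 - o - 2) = 56*o^4 - 15*o^3 + 13*o^2 - 2*o - 8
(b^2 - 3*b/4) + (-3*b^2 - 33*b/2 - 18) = -2*b^2 - 69*b/4 - 18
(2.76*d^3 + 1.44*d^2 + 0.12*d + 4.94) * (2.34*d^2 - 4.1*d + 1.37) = 6.4584*d^5 - 7.9464*d^4 - 1.842*d^3 + 13.0404*d^2 - 20.0896*d + 6.7678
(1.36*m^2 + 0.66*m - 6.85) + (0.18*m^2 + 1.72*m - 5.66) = 1.54*m^2 + 2.38*m - 12.51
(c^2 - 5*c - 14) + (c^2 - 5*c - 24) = 2*c^2 - 10*c - 38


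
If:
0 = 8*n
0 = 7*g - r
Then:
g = r/7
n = 0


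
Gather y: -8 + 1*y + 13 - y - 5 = 0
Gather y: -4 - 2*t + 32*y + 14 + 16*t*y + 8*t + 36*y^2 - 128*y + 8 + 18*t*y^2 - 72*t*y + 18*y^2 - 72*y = 6*t + y^2*(18*t + 54) + y*(-56*t - 168) + 18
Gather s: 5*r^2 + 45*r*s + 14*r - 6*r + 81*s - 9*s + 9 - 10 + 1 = 5*r^2 + 8*r + s*(45*r + 72)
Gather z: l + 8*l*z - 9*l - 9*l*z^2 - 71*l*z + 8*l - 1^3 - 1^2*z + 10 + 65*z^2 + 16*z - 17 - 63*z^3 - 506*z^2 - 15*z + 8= -63*l*z - 63*z^3 + z^2*(-9*l - 441)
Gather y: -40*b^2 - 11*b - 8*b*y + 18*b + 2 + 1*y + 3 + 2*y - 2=-40*b^2 + 7*b + y*(3 - 8*b) + 3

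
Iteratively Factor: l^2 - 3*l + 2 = (l - 2)*(l - 1)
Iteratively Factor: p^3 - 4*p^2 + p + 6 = (p - 3)*(p^2 - p - 2) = (p - 3)*(p + 1)*(p - 2)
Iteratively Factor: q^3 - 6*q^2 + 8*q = (q)*(q^2 - 6*q + 8) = q*(q - 2)*(q - 4)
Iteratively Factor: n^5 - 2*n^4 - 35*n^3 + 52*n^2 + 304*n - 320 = (n - 5)*(n^4 + 3*n^3 - 20*n^2 - 48*n + 64) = (n - 5)*(n + 4)*(n^3 - n^2 - 16*n + 16) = (n - 5)*(n + 4)^2*(n^2 - 5*n + 4) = (n - 5)*(n - 4)*(n + 4)^2*(n - 1)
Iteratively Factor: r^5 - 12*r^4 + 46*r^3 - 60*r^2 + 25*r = (r - 1)*(r^4 - 11*r^3 + 35*r^2 - 25*r) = (r - 5)*(r - 1)*(r^3 - 6*r^2 + 5*r) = (r - 5)*(r - 1)^2*(r^2 - 5*r) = r*(r - 5)*(r - 1)^2*(r - 5)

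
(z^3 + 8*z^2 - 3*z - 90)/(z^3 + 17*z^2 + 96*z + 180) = (z - 3)/(z + 6)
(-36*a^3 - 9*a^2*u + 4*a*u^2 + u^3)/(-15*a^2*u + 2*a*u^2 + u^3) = (12*a^2 + 7*a*u + u^2)/(u*(5*a + u))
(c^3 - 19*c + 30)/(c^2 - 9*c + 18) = (c^2 + 3*c - 10)/(c - 6)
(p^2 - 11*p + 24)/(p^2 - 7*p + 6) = (p^2 - 11*p + 24)/(p^2 - 7*p + 6)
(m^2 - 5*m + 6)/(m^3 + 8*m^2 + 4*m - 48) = (m - 3)/(m^2 + 10*m + 24)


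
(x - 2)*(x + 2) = x^2 - 4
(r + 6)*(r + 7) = r^2 + 13*r + 42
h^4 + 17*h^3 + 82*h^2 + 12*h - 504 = (h - 2)*(h + 6)^2*(h + 7)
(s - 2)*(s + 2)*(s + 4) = s^3 + 4*s^2 - 4*s - 16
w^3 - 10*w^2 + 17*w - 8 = (w - 8)*(w - 1)^2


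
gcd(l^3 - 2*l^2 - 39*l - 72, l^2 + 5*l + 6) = l + 3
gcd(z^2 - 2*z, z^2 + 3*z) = z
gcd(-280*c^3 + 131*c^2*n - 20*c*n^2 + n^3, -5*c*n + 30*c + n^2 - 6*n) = 5*c - n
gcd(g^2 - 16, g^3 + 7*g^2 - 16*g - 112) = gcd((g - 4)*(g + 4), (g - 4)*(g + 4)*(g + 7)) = g^2 - 16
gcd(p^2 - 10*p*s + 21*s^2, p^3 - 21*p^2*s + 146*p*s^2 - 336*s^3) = p - 7*s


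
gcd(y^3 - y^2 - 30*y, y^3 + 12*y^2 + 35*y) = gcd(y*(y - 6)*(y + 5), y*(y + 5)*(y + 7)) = y^2 + 5*y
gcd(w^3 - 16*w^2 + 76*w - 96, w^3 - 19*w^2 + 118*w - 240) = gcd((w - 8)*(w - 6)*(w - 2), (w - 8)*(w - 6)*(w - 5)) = w^2 - 14*w + 48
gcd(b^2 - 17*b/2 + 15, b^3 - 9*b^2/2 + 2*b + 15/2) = b - 5/2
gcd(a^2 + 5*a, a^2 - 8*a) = a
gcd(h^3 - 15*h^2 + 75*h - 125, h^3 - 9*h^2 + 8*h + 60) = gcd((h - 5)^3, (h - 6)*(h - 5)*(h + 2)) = h - 5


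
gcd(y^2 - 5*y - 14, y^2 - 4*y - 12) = y + 2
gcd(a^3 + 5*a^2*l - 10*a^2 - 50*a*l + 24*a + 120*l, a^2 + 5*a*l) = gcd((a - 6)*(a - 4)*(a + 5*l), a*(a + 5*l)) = a + 5*l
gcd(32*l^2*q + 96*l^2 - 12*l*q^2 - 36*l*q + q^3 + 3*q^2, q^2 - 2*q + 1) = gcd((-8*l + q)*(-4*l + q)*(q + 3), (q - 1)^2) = 1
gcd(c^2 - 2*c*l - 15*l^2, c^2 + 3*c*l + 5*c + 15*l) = c + 3*l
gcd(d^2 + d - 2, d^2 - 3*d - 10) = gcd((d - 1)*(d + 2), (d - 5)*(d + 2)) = d + 2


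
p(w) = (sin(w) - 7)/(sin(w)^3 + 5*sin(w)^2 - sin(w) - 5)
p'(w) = (sin(w) - 7)*(-3*sin(w)^2*cos(w) - 10*sin(w)*cos(w) + cos(w))/(sin(w)^3 + 5*sin(w)^2 - sin(w) - 5)^2 + cos(w)/(sin(w)^3 + 5*sin(w)^2 - sin(w) - 5) = (-2*sin(w)^3 + 16*sin(w)^2 + 70*sin(w) - 12)/((sin(w) + 5)^2*cos(w)^3)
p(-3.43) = 1.38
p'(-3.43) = -0.37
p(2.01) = 5.71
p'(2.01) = -23.49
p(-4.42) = 12.21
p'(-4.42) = -79.94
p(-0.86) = 4.30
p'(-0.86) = -11.00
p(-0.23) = 1.60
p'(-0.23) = -1.29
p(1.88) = 10.97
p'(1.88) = -67.58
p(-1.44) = 117.20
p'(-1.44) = -1787.59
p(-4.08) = 3.05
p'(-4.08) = -7.73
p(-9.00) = 1.95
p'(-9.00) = 2.39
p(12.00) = 2.37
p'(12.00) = -3.73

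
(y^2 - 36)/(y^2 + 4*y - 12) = (y - 6)/(y - 2)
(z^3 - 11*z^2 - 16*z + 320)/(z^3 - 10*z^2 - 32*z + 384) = (z + 5)/(z + 6)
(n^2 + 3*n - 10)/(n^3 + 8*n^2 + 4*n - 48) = (n + 5)/(n^2 + 10*n + 24)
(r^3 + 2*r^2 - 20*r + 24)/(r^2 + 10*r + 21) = (r^3 + 2*r^2 - 20*r + 24)/(r^2 + 10*r + 21)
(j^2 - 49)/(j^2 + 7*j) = (j - 7)/j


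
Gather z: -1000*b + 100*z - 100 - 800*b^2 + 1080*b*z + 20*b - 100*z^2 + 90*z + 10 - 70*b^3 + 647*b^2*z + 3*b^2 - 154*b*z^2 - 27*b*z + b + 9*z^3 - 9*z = -70*b^3 - 797*b^2 - 979*b + 9*z^3 + z^2*(-154*b - 100) + z*(647*b^2 + 1053*b + 181) - 90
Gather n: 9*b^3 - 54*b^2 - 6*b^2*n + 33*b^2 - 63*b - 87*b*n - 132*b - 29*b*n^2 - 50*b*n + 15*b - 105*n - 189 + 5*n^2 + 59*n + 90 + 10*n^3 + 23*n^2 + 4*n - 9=9*b^3 - 21*b^2 - 180*b + 10*n^3 + n^2*(28 - 29*b) + n*(-6*b^2 - 137*b - 42) - 108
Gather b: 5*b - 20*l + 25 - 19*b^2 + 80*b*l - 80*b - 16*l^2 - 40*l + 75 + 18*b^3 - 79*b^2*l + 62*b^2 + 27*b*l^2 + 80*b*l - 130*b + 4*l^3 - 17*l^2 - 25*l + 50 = 18*b^3 + b^2*(43 - 79*l) + b*(27*l^2 + 160*l - 205) + 4*l^3 - 33*l^2 - 85*l + 150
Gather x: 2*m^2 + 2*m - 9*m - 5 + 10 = 2*m^2 - 7*m + 5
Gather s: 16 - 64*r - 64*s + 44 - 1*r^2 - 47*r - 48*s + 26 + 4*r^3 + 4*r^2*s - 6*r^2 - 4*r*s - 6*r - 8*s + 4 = 4*r^3 - 7*r^2 - 117*r + s*(4*r^2 - 4*r - 120) + 90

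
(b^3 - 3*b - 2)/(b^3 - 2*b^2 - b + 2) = (b + 1)/(b - 1)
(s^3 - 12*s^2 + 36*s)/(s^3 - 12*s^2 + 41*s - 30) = s*(s - 6)/(s^2 - 6*s + 5)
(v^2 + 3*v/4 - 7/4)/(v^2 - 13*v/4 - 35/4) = (v - 1)/(v - 5)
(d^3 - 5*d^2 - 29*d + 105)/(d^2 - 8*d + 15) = (d^2 - 2*d - 35)/(d - 5)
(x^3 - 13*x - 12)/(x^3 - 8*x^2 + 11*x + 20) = (x + 3)/(x - 5)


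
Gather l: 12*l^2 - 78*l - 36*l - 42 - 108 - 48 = 12*l^2 - 114*l - 198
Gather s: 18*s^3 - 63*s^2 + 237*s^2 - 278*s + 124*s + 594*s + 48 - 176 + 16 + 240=18*s^3 + 174*s^2 + 440*s + 128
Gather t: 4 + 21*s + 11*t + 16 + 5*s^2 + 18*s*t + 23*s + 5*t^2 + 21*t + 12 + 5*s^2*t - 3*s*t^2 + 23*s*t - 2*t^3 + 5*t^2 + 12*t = 5*s^2 + 44*s - 2*t^3 + t^2*(10 - 3*s) + t*(5*s^2 + 41*s + 44) + 32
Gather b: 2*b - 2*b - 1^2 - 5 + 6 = 0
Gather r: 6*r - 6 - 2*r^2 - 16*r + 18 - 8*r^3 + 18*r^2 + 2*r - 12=-8*r^3 + 16*r^2 - 8*r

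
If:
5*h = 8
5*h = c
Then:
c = 8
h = 8/5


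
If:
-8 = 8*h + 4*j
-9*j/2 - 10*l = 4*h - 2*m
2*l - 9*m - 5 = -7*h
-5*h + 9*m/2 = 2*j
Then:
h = -100/137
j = -74/137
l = 89/274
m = -144/137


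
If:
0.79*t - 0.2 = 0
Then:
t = 0.25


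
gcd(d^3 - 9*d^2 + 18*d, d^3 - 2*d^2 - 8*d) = d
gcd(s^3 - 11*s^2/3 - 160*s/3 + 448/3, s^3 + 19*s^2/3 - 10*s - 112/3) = s^2 + 13*s/3 - 56/3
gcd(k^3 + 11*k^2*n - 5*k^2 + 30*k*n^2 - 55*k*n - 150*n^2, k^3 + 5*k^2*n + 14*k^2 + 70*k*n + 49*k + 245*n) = k + 5*n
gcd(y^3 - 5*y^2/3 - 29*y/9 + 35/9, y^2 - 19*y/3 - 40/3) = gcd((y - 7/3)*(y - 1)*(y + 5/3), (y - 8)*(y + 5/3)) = y + 5/3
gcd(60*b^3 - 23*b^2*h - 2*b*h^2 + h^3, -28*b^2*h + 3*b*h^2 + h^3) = 4*b - h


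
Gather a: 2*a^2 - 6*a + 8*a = 2*a^2 + 2*a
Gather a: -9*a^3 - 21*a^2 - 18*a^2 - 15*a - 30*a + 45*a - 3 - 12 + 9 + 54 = -9*a^3 - 39*a^2 + 48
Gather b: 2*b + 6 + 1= 2*b + 7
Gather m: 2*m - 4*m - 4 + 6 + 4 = 6 - 2*m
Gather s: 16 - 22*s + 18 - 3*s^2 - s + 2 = -3*s^2 - 23*s + 36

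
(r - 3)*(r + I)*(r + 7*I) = r^3 - 3*r^2 + 8*I*r^2 - 7*r - 24*I*r + 21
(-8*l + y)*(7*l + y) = -56*l^2 - l*y + y^2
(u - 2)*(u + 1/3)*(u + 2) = u^3 + u^2/3 - 4*u - 4/3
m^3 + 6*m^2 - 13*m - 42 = (m - 3)*(m + 2)*(m + 7)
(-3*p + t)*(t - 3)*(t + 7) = -3*p*t^2 - 12*p*t + 63*p + t^3 + 4*t^2 - 21*t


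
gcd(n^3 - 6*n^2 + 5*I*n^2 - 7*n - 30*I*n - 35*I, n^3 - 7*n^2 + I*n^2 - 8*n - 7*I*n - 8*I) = n + 1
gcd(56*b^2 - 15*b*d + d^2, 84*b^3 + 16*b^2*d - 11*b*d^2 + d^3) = 7*b - d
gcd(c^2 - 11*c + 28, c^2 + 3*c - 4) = 1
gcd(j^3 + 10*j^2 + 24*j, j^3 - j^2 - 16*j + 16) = j + 4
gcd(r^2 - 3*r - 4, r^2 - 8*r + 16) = r - 4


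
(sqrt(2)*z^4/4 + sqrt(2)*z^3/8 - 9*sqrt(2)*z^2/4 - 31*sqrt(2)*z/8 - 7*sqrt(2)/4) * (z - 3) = sqrt(2)*z^5/4 - 5*sqrt(2)*z^4/8 - 21*sqrt(2)*z^3/8 + 23*sqrt(2)*z^2/8 + 79*sqrt(2)*z/8 + 21*sqrt(2)/4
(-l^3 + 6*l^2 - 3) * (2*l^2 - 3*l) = -2*l^5 + 15*l^4 - 18*l^3 - 6*l^2 + 9*l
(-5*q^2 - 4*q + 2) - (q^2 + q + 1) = -6*q^2 - 5*q + 1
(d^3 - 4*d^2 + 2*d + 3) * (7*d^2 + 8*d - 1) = 7*d^5 - 20*d^4 - 19*d^3 + 41*d^2 + 22*d - 3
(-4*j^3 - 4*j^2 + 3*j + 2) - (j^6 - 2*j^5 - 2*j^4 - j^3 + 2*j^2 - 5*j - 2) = -j^6 + 2*j^5 + 2*j^4 - 3*j^3 - 6*j^2 + 8*j + 4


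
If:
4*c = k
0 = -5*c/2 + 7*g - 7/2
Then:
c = k/4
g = 5*k/56 + 1/2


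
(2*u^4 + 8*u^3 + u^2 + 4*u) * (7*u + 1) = 14*u^5 + 58*u^4 + 15*u^3 + 29*u^2 + 4*u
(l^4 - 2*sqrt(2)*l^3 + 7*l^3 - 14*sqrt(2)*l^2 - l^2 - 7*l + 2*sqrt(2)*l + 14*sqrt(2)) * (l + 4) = l^5 - 2*sqrt(2)*l^4 + 11*l^4 - 22*sqrt(2)*l^3 + 27*l^3 - 54*sqrt(2)*l^2 - 11*l^2 - 28*l + 22*sqrt(2)*l + 56*sqrt(2)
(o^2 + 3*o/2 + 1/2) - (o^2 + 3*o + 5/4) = -3*o/2 - 3/4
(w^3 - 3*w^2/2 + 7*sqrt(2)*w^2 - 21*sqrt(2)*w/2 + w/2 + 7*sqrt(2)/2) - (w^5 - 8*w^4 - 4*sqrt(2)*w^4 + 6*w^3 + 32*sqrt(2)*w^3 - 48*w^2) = -w^5 + 4*sqrt(2)*w^4 + 8*w^4 - 32*sqrt(2)*w^3 - 5*w^3 + 7*sqrt(2)*w^2 + 93*w^2/2 - 21*sqrt(2)*w/2 + w/2 + 7*sqrt(2)/2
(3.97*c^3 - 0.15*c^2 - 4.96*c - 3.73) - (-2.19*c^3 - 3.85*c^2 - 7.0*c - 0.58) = 6.16*c^3 + 3.7*c^2 + 2.04*c - 3.15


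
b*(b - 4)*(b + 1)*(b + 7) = b^4 + 4*b^3 - 25*b^2 - 28*b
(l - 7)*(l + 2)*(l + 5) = l^3 - 39*l - 70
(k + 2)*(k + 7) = k^2 + 9*k + 14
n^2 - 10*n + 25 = (n - 5)^2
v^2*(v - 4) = v^3 - 4*v^2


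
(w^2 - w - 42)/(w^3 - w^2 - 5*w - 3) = (-w^2 + w + 42)/(-w^3 + w^2 + 5*w + 3)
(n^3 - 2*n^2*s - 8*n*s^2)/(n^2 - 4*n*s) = n + 2*s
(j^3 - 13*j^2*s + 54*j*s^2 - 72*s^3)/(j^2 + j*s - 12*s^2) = (j^2 - 10*j*s + 24*s^2)/(j + 4*s)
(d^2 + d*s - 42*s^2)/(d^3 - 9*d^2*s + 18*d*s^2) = (-d - 7*s)/(d*(-d + 3*s))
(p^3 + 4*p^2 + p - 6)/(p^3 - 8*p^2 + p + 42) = (p^2 + 2*p - 3)/(p^2 - 10*p + 21)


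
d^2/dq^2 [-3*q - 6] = 0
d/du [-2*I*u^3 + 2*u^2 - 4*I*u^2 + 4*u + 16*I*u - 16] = -6*I*u^2 + u*(4 - 8*I) + 4 + 16*I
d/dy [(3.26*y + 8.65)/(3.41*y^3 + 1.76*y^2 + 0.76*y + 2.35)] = (-22.2332*y^3 - 94.2271*y^2 - 30.448*y + 1.087)/(11.6281*y^6 + 12.0032*y^5 + 8.2808*y^4 + 18.7022*y^3 + 8.8496*y^2 + 3.572*y + 5.5225)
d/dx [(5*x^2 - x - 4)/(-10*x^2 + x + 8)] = (-5*x^2 - 4)/(100*x^4 - 20*x^3 - 159*x^2 + 16*x + 64)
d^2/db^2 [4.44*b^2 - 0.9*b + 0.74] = 8.88000000000000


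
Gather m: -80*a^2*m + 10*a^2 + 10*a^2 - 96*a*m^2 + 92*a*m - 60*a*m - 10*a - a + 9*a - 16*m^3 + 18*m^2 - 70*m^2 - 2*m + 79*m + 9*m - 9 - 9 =20*a^2 - 2*a - 16*m^3 + m^2*(-96*a - 52) + m*(-80*a^2 + 32*a + 86) - 18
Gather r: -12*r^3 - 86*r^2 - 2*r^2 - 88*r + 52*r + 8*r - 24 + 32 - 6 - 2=-12*r^3 - 88*r^2 - 28*r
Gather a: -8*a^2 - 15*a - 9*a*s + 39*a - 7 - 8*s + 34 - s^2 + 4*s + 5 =-8*a^2 + a*(24 - 9*s) - s^2 - 4*s + 32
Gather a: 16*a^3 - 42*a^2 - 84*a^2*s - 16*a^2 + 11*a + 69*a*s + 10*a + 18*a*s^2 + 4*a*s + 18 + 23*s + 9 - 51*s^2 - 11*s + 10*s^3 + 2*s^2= 16*a^3 + a^2*(-84*s - 58) + a*(18*s^2 + 73*s + 21) + 10*s^3 - 49*s^2 + 12*s + 27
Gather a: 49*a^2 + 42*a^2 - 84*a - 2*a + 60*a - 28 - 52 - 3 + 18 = 91*a^2 - 26*a - 65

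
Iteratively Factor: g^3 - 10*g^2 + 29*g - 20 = (g - 4)*(g^2 - 6*g + 5) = (g - 4)*(g - 1)*(g - 5)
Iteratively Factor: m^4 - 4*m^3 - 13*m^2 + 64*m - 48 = (m + 4)*(m^3 - 8*m^2 + 19*m - 12) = (m - 1)*(m + 4)*(m^2 - 7*m + 12) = (m - 3)*(m - 1)*(m + 4)*(m - 4)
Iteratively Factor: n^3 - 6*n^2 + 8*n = (n - 4)*(n^2 - 2*n) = (n - 4)*(n - 2)*(n)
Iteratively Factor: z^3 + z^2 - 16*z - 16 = (z + 1)*(z^2 - 16) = (z + 1)*(z + 4)*(z - 4)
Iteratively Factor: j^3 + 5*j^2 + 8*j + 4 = (j + 2)*(j^2 + 3*j + 2) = (j + 1)*(j + 2)*(j + 2)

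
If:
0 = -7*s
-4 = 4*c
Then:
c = -1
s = 0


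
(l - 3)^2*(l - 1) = l^3 - 7*l^2 + 15*l - 9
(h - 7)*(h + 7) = h^2 - 49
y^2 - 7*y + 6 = (y - 6)*(y - 1)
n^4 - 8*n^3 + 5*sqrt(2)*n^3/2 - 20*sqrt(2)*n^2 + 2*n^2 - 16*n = n*(n - 8)*(n + sqrt(2)/2)*(n + 2*sqrt(2))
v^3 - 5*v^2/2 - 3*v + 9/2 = (v - 3)*(v - 1)*(v + 3/2)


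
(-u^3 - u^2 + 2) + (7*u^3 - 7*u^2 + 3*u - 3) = 6*u^3 - 8*u^2 + 3*u - 1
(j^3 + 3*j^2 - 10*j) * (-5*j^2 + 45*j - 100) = -5*j^5 + 30*j^4 + 85*j^3 - 750*j^2 + 1000*j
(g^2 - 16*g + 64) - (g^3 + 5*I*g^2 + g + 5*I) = -g^3 + g^2 - 5*I*g^2 - 17*g + 64 - 5*I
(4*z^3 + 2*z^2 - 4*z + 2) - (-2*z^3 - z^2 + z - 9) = 6*z^3 + 3*z^2 - 5*z + 11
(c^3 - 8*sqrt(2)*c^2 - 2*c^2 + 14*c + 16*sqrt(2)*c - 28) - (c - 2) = c^3 - 8*sqrt(2)*c^2 - 2*c^2 + 13*c + 16*sqrt(2)*c - 26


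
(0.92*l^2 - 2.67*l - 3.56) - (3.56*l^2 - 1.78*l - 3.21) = -2.64*l^2 - 0.89*l - 0.35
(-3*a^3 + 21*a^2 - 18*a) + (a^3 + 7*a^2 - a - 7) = -2*a^3 + 28*a^2 - 19*a - 7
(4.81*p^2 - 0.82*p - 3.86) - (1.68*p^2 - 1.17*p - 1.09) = 3.13*p^2 + 0.35*p - 2.77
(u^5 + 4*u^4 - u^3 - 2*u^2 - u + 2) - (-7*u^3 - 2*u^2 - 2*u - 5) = u^5 + 4*u^4 + 6*u^3 + u + 7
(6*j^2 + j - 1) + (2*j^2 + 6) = 8*j^2 + j + 5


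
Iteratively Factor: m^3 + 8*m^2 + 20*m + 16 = (m + 2)*(m^2 + 6*m + 8) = (m + 2)^2*(m + 4)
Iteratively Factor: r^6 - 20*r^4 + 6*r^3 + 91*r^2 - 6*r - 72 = (r + 4)*(r^5 - 4*r^4 - 4*r^3 + 22*r^2 + 3*r - 18) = (r - 3)*(r + 4)*(r^4 - r^3 - 7*r^2 + r + 6) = (r - 3)^2*(r + 4)*(r^3 + 2*r^2 - r - 2) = (r - 3)^2*(r - 1)*(r + 4)*(r^2 + 3*r + 2) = (r - 3)^2*(r - 1)*(r + 2)*(r + 4)*(r + 1)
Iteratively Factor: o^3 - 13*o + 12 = (o - 1)*(o^2 + o - 12) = (o - 1)*(o + 4)*(o - 3)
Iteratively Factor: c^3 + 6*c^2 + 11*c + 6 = (c + 2)*(c^2 + 4*c + 3) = (c + 1)*(c + 2)*(c + 3)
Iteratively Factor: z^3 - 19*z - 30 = (z + 3)*(z^2 - 3*z - 10) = (z + 2)*(z + 3)*(z - 5)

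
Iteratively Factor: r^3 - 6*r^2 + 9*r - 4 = (r - 1)*(r^2 - 5*r + 4) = (r - 4)*(r - 1)*(r - 1)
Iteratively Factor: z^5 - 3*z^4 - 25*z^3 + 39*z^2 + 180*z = (z + 3)*(z^4 - 6*z^3 - 7*z^2 + 60*z) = (z - 4)*(z + 3)*(z^3 - 2*z^2 - 15*z) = z*(z - 4)*(z + 3)*(z^2 - 2*z - 15) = z*(z - 4)*(z + 3)^2*(z - 5)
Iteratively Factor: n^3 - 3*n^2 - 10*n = (n - 5)*(n^2 + 2*n) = (n - 5)*(n + 2)*(n)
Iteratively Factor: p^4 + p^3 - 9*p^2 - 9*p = (p - 3)*(p^3 + 4*p^2 + 3*p) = (p - 3)*(p + 1)*(p^2 + 3*p) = (p - 3)*(p + 1)*(p + 3)*(p)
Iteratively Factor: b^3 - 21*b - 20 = (b + 1)*(b^2 - b - 20) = (b - 5)*(b + 1)*(b + 4)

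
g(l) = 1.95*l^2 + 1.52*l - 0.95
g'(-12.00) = -45.28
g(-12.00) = 261.61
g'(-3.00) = -10.18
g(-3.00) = 12.04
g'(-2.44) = -8.00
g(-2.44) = 6.95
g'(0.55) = 3.66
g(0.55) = 0.48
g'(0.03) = 1.64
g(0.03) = -0.90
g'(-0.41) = -0.08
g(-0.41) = -1.25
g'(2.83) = 12.56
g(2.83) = 18.97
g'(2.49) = 11.23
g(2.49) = 14.92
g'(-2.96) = -10.02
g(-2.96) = 11.64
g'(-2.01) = -6.32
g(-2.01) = 3.87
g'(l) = 3.9*l + 1.52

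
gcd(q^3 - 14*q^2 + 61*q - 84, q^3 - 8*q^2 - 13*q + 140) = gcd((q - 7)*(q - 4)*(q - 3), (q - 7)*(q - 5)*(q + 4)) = q - 7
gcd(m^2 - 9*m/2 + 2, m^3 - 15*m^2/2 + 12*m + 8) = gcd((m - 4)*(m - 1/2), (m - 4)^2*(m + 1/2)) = m - 4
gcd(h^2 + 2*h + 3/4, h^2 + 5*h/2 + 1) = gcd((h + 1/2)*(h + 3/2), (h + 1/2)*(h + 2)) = h + 1/2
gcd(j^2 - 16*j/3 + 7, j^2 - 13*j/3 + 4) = j - 3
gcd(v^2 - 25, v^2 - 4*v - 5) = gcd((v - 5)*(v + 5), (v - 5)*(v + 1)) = v - 5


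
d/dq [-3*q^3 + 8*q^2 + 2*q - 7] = -9*q^2 + 16*q + 2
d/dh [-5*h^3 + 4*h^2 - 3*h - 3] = -15*h^2 + 8*h - 3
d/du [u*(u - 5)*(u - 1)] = 3*u^2 - 12*u + 5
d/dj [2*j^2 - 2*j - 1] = 4*j - 2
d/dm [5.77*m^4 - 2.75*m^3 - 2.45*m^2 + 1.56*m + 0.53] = 23.08*m^3 - 8.25*m^2 - 4.9*m + 1.56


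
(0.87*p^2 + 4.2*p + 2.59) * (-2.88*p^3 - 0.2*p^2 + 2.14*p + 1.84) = -2.5056*p^5 - 12.27*p^4 - 6.4374*p^3 + 10.0708*p^2 + 13.2706*p + 4.7656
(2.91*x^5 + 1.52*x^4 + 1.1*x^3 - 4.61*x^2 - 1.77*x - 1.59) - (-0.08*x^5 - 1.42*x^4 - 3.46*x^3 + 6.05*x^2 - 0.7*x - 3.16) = 2.99*x^5 + 2.94*x^4 + 4.56*x^3 - 10.66*x^2 - 1.07*x + 1.57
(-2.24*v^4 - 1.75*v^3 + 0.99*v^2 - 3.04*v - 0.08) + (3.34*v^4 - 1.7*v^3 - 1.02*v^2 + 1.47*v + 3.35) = 1.1*v^4 - 3.45*v^3 - 0.03*v^2 - 1.57*v + 3.27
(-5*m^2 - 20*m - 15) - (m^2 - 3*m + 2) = -6*m^2 - 17*m - 17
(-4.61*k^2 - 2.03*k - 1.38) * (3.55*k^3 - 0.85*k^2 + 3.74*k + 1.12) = -16.3655*k^5 - 3.288*k^4 - 20.4149*k^3 - 11.5824*k^2 - 7.4348*k - 1.5456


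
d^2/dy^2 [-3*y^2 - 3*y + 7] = -6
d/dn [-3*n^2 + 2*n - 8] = 2 - 6*n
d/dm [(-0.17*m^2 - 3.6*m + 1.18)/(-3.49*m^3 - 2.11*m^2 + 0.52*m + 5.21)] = (-0.5933*m^4 - 25.128*m^3 + 4.6702*m^2 + 3.2082*m - 19.3696)/(12.1801*m^6 + 14.7278*m^5 + 0.822499999999999*m^4 - 38.5602*m^3 - 21.7158*m^2 + 5.4184*m + 27.1441)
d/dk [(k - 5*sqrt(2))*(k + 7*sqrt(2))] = 2*k + 2*sqrt(2)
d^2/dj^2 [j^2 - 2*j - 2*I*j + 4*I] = 2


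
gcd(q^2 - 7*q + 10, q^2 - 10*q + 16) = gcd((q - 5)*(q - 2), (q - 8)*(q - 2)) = q - 2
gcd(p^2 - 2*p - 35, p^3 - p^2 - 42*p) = p - 7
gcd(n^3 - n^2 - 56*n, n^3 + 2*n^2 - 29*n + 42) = n + 7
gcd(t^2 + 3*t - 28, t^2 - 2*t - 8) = t - 4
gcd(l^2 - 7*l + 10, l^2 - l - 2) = l - 2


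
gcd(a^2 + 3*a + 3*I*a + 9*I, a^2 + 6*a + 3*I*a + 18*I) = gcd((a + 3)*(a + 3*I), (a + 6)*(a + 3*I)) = a + 3*I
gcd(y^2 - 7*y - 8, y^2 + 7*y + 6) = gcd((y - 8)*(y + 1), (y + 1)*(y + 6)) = y + 1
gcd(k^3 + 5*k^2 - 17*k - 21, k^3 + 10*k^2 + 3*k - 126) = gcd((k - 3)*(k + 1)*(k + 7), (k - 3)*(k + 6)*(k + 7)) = k^2 + 4*k - 21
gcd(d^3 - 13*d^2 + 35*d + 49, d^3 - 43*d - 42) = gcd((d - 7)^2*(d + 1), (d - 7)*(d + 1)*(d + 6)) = d^2 - 6*d - 7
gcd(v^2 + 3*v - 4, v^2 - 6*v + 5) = v - 1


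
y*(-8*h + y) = -8*h*y + y^2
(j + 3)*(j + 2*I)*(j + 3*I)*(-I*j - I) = -I*j^4 + 5*j^3 - 4*I*j^3 + 20*j^2 + 3*I*j^2 + 15*j + 24*I*j + 18*I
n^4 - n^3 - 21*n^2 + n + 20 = (n - 5)*(n - 1)*(n + 1)*(n + 4)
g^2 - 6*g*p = g*(g - 6*p)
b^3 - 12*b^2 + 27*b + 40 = (b - 8)*(b - 5)*(b + 1)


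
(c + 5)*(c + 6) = c^2 + 11*c + 30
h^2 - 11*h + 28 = (h - 7)*(h - 4)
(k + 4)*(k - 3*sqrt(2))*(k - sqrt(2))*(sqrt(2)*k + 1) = sqrt(2)*k^4 - 7*k^3 + 4*sqrt(2)*k^3 - 28*k^2 + 2*sqrt(2)*k^2 + 6*k + 8*sqrt(2)*k + 24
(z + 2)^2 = z^2 + 4*z + 4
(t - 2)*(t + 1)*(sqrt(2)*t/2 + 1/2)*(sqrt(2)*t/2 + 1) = t^4/2 - t^3/2 + 3*sqrt(2)*t^3/4 - 3*sqrt(2)*t^2/4 - t^2/2 - 3*sqrt(2)*t/2 - t/2 - 1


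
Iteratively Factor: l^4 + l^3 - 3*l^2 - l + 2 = (l + 2)*(l^3 - l^2 - l + 1) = (l + 1)*(l + 2)*(l^2 - 2*l + 1) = (l - 1)*(l + 1)*(l + 2)*(l - 1)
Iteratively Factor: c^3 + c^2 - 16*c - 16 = (c - 4)*(c^2 + 5*c + 4) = (c - 4)*(c + 1)*(c + 4)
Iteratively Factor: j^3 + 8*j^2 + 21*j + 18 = (j + 3)*(j^2 + 5*j + 6) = (j + 3)^2*(j + 2)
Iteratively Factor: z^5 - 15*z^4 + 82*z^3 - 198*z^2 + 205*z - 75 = (z - 3)*(z^4 - 12*z^3 + 46*z^2 - 60*z + 25) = (z - 5)*(z - 3)*(z^3 - 7*z^2 + 11*z - 5) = (z - 5)*(z - 3)*(z - 1)*(z^2 - 6*z + 5) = (z - 5)*(z - 3)*(z - 1)^2*(z - 5)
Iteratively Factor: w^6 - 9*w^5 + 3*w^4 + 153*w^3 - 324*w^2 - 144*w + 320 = (w - 4)*(w^5 - 5*w^4 - 17*w^3 + 85*w^2 + 16*w - 80) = (w - 4)*(w + 4)*(w^4 - 9*w^3 + 19*w^2 + 9*w - 20) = (w - 4)^2*(w + 4)*(w^3 - 5*w^2 - w + 5) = (w - 4)^2*(w + 1)*(w + 4)*(w^2 - 6*w + 5) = (w - 4)^2*(w - 1)*(w + 1)*(w + 4)*(w - 5)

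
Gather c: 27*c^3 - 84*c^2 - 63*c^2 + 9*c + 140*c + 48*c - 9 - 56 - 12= 27*c^3 - 147*c^2 + 197*c - 77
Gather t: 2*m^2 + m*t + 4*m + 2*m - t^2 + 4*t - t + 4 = 2*m^2 + 6*m - t^2 + t*(m + 3) + 4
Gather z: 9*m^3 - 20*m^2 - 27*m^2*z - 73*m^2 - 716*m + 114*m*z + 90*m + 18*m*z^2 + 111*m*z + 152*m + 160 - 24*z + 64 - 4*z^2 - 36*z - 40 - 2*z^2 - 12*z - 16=9*m^3 - 93*m^2 - 474*m + z^2*(18*m - 6) + z*(-27*m^2 + 225*m - 72) + 168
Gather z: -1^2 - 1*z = -z - 1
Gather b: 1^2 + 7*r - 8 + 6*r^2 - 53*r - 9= 6*r^2 - 46*r - 16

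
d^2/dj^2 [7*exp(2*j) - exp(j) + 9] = (28*exp(j) - 1)*exp(j)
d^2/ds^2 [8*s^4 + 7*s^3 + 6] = 6*s*(16*s + 7)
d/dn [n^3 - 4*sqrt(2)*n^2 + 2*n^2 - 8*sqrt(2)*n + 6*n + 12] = 3*n^2 - 8*sqrt(2)*n + 4*n - 8*sqrt(2) + 6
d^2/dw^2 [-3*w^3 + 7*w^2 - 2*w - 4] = 14 - 18*w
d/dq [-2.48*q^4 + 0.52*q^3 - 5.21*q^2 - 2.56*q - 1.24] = -9.92*q^3 + 1.56*q^2 - 10.42*q - 2.56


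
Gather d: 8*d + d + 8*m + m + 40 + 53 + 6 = 9*d + 9*m + 99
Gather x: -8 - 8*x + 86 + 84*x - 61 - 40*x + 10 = 36*x + 27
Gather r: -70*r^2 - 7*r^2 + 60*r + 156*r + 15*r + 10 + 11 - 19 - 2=-77*r^2 + 231*r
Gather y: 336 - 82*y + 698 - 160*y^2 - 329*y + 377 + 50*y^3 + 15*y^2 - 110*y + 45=50*y^3 - 145*y^2 - 521*y + 1456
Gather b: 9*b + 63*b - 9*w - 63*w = 72*b - 72*w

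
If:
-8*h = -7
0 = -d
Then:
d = 0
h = 7/8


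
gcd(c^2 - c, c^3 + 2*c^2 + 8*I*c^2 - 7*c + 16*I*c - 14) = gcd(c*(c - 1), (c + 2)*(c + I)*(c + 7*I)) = 1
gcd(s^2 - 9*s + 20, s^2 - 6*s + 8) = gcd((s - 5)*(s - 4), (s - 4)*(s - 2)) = s - 4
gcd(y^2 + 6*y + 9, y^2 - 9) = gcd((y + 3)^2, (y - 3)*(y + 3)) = y + 3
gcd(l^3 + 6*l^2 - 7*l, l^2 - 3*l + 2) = l - 1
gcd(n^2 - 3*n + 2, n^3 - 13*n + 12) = n - 1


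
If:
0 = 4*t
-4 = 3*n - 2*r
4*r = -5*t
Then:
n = -4/3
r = 0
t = 0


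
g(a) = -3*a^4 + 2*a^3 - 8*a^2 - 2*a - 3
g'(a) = -12*a^3 + 6*a^2 - 16*a - 2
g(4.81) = -1580.98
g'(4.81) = -1275.56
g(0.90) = -11.79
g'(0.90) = -20.29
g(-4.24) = -1260.37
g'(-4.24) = 1088.41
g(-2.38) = -166.77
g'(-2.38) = 231.84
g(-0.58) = -5.26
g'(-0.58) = 11.64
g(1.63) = -40.03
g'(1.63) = -64.11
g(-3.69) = -761.23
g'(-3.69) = 741.66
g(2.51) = -145.87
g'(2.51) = -194.12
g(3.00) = -270.00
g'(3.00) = -320.00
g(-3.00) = -366.00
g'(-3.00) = 424.00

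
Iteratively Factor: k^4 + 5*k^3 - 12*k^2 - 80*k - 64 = (k + 1)*(k^3 + 4*k^2 - 16*k - 64) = (k + 1)*(k + 4)*(k^2 - 16) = (k + 1)*(k + 4)^2*(k - 4)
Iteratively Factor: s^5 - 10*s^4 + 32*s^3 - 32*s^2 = (s)*(s^4 - 10*s^3 + 32*s^2 - 32*s) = s*(s - 2)*(s^3 - 8*s^2 + 16*s) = s*(s - 4)*(s - 2)*(s^2 - 4*s) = s*(s - 4)^2*(s - 2)*(s)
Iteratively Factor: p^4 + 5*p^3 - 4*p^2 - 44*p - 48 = (p + 2)*(p^3 + 3*p^2 - 10*p - 24) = (p + 2)*(p + 4)*(p^2 - p - 6) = (p + 2)^2*(p + 4)*(p - 3)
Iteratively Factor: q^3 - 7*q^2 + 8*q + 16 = (q - 4)*(q^2 - 3*q - 4) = (q - 4)*(q + 1)*(q - 4)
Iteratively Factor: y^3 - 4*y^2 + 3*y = (y)*(y^2 - 4*y + 3) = y*(y - 3)*(y - 1)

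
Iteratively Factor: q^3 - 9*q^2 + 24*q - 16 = (q - 1)*(q^2 - 8*q + 16) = (q - 4)*(q - 1)*(q - 4)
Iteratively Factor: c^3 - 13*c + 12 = (c - 1)*(c^2 + c - 12) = (c - 3)*(c - 1)*(c + 4)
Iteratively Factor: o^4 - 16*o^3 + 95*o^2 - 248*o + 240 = (o - 4)*(o^3 - 12*o^2 + 47*o - 60) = (o - 5)*(o - 4)*(o^2 - 7*o + 12) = (o - 5)*(o - 4)*(o - 3)*(o - 4)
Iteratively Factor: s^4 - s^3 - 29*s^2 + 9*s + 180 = (s - 3)*(s^3 + 2*s^2 - 23*s - 60) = (s - 5)*(s - 3)*(s^2 + 7*s + 12) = (s - 5)*(s - 3)*(s + 4)*(s + 3)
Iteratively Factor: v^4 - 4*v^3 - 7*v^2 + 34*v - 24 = (v - 2)*(v^3 - 2*v^2 - 11*v + 12) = (v - 2)*(v - 1)*(v^2 - v - 12) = (v - 4)*(v - 2)*(v - 1)*(v + 3)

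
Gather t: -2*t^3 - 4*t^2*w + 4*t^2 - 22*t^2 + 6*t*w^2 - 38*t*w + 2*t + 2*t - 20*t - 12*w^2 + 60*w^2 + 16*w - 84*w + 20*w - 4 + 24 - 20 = -2*t^3 + t^2*(-4*w - 18) + t*(6*w^2 - 38*w - 16) + 48*w^2 - 48*w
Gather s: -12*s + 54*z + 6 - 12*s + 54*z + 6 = -24*s + 108*z + 12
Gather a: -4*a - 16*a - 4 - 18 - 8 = -20*a - 30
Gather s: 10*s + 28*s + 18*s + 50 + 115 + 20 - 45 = 56*s + 140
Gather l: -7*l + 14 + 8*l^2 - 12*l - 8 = 8*l^2 - 19*l + 6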